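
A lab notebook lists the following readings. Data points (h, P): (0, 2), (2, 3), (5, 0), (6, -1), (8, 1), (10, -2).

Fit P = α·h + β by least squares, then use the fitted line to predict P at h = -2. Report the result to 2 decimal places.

From the data, Σh·h = 229, Σh = 31, Σ1 = 6.
Right-hand side: Σh·P = -12, ΣP = 3.
Determinant 229·6 − 31² = 413.
α = ((-12)·6 − 31·3)/413 = -165/413; β = (229·3 − 31·(-12))/413 = 1059/413.
At h = -2: P̂ = (-165/413)·(-2) + (1059/413)·(1) = 1389/413.

P̂ = 3.36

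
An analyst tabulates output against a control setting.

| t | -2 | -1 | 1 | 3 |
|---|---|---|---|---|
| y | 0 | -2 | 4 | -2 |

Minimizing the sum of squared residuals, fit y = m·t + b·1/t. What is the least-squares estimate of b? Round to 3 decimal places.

Setting ∂/∂m … = 0 gives: 15·m + 4·b = 0;  4·m + (85/36)·b = 16/3.
Determinant 15·(85/36) − 4² = 233/12.
m = (0·(85/36) − 4·(16/3))/(233/12) = -256/233; b = (15·(16/3) − 4·0)/(233/12) = 960/233.

b = 4.120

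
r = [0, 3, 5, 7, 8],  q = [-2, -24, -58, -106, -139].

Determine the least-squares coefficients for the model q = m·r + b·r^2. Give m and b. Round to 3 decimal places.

From the data, Σr·r = 147, Σr·r^2 = 1007, Σr^2·r^2 = 7203.
Right-hand side: Σr·q = -2216, Σr^2·q = -15756.
AᵀA·[m, b]ᵀ = Aᵀq becomes [[147, 1007]; [1007, 7203]]·[m, b]ᵀ = [-2216, -15756]ᵀ.
det = 147·7203 − 1007² = 44792.
m = ((-2216)·7203 − 1007·(-15756))/44792 = -23889/11198; b = (147·(-15756) − 1007·(-2216))/44792 = -21155/11198.

m = -2.133, b = -1.889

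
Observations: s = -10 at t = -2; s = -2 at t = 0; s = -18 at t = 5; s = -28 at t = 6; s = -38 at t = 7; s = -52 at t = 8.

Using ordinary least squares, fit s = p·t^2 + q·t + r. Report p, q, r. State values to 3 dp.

p = -1.008, q = 1.851, r = -2.168

Forming XᵀX = [[8434, 1188, 178]; [1188, 178, 24]; [178, 24, 6]] and Xᵀs = [-6688, -920, -148]ᵀ gives XᵀX·[p, q, r]ᵀ = Xᵀs.
Inverting the 3×3 Gram matrix, [p, q, r]ᵀ = [-12095/11999, 22214/11999, -2001/923]ᵀ.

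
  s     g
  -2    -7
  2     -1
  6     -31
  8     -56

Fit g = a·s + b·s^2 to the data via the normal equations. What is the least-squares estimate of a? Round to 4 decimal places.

The normal system AᵀA·[a, b]ᵀ = Aᵀg is [[108, 728]; [728, 5424]]·[a, b]ᵀ = [-622, -4732]ᵀ.
Eliminating b: 5424·(row 1) − 728·(row 2) gives 55808·a = 5424·(-622) − 728·(-4732) = 71168, so a = 139/109.
Then b = ((-4732) − 728·(139/109))/5424 = -455/436.

a = 1.2752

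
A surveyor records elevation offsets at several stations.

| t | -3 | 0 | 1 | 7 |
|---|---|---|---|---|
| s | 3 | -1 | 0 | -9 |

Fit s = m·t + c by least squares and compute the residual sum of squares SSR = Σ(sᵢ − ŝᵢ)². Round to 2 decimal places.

Compute the Gram sums: Σt·t = 59, Σt = 5, Σ1 = 4.
For Mᵀs: Σt·s = -72, Σs = -7.
Normal equations: [[59, 5]; [5, 4]]·[m, c]ᵀ = [-72, -7]ᵀ.
Determinant 59·4 − 5² = 211.
m = ((-72)·4 − 5·(-7))/211 = -253/211; c = (59·(-7) − 5·(-72))/211 = -53/211.
Residuals: -73/211, -158/211, 306/211, -75/211; SSR = 614/211.

SSR = 2.91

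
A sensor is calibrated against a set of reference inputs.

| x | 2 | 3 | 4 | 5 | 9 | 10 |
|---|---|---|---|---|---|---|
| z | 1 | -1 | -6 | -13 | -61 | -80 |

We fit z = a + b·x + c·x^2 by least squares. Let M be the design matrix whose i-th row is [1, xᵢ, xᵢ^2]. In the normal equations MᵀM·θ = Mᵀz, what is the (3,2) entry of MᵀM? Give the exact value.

Row 3 ↔ basis x^2, column 2 ↔ basis x, so (MᵀM)_{3,2} = Σᵢ (x^2)·(x) = (4)·(2) + (9)·(3) + (16)·(4) + (25)·(5) + (81)·(9) + (100)·(10) = 1953.

1953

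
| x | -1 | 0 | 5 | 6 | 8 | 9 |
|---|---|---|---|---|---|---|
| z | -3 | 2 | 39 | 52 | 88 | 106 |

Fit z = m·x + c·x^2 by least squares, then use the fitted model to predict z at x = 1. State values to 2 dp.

ẑ = 3.84

Normal-equation sums: Σx·x = 207, Σx·x^2 = 1581, Σx^2·x^2 = 12579.
For Mᵀz: Σx·z = 2168, Σx^2·z = 17062.
MᵀM·[m, c]ᵀ = Mᵀz becomes [[207, 1581]; [1581, 12579]]·[m, c]ᵀ = [2168, 17062]ᵀ.
Eliminating c: 12579·(row 1) − 1581·(row 2) gives 104292·m = 12579·2168 − 1581·17062 = 296250, so m = 49375/17382.
Then c = (17062 − 1581·(49375/17382))/12579 = 17371/17382.
At x = 1: ẑ = (49375/17382)·(1) + (17371/17382)·(1) = 33373/8691.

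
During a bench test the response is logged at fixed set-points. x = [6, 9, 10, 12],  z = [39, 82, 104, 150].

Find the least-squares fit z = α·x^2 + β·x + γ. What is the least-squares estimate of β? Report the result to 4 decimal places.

β = -4.5367

The normal system MᵀM·[α, β, γ]ᵀ = Mᵀz is [[38593, 3673, 361]; [3673, 361, 37]; [361, 37, 4]]·[α, β, γ]ᵀ = [40046, 3812, 375]ᵀ.
Row-reducing yields α = 77/60, β = -1361/300, γ = 1492/75.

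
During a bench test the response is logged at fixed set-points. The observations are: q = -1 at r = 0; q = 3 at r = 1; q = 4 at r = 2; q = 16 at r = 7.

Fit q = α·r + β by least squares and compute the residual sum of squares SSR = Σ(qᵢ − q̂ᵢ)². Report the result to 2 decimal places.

SSR = 1.55

MᵀM·[α, β]ᵀ = Mᵀq reads: 54·α + 10·β = 123;  10·α + 4·β = 22.
(Σr·r = 54, Σr = 10, Σ1 = 4, Σr·q = 123, Σq = 22.)
Eliminating β: 4·(row 1) − 10·(row 2) gives 116·α = 4·123 − 10·22 = 272, so α = 68/29.
Then β = (22 − 10·(68/29))/4 = -21/58.
Residuals: -37/58, 59/58, -19/58, -3/58; SSR = 45/29.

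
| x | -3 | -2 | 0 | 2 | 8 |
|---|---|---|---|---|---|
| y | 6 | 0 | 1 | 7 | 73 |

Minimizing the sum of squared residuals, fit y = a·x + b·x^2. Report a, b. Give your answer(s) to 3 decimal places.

Sums needed: Σx·x = 81, Σx·x^2 = 485, Σx^2·x^2 = 4209.
For Mᵀy: Σx·y = 580, Σx^2·y = 4754.
MᵀM·[a, b]ᵀ = Mᵀy becomes [[81, 485]; [485, 4209]]·[a, b]ᵀ = [580, 4754]ᵀ.
Eliminating b: 4209·(row 1) − 485·(row 2) gives 105704·a = 4209·580 − 485·4754 = 135530, so a = 67765/52852.
Then b = (4754 − 485·(67765/52852))/4209 = 51887/52852.

a = 1.282, b = 0.982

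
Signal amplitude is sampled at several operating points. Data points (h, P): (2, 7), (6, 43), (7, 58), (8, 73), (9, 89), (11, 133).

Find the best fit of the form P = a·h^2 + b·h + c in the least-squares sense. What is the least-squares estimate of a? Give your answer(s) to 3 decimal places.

a = 0.989

Compute the Gram sums: Σh^2·h^2 = 29011, Σh^2·h = 3139, Σh^2 = 355, Σh·h = 355, Σh = 43, Σ1 = 6.
Moment sums: Σh^2·P = 32392, Σh·P = 3526, ΣP = 403.
Row-reducing yields a = 20919/21160, b = 22489/21160, c = 2796/2645.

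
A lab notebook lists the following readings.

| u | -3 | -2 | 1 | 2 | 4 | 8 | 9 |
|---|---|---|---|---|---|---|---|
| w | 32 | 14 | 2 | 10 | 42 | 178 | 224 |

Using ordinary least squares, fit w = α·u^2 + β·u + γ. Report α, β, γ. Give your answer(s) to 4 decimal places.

Sums needed: Σu^2·u^2 = 11027, Σu^2·u = 1279, Σu^2 = 179, Σu·u = 179, Σu = 19, Σ1 = 7.
For Mᵀw: Σu^2·w = 30594, Σu·w = 3506, Σw = 502.
So MᵀM·[α, β, γ]ᵀ = Mᵀw: [[11027, 1279, 179]; [1279, 179, 19]; [179, 19, 7]]·[α, β, γ]ᵀ = [30594, 3506, 502]ᵀ.
Solving the 3×3 system (Gaussian elimination) gives α = 246191/84351, β = -113509/84351, γ = 20604/28117.

α = 2.9186, β = -1.3457, γ = 0.7328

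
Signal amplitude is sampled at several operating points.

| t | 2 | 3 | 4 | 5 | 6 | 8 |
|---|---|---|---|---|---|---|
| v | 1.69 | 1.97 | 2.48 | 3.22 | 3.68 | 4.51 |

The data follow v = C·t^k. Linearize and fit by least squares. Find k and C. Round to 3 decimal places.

With ln vᵢ as the transformed response and ln tᵢ as the regressor:
Σln t = 8.6587, Σ(ln t)² = 13.7340, Σln v = 6.0896, Σln t·ln v = 9.7165.
Equations: 13.7340·k + 8.6587·ln C = 9.7165;  8.6587·k + 6·ln C = 6.0896.
Solving (det = 7.4309): k = 0.74972, ln C = -0.06700, so C = exp(-0.06700) = 0.93520.

k = 0.750, C = 0.935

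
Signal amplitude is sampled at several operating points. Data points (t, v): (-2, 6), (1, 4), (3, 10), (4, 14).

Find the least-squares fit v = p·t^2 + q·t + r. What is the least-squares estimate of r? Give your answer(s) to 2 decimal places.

r = 3.50

Compute the Gram sums: Σt^2·t^2 = 354, Σt^2·t = 84, Σt^2 = 30, Σt·t = 30, Σt = 6, Σ1 = 4.
And Σt^2·v = 342, Σt·v = 78, Σv = 34.
Normal equations: [[354, 84, 30]; [84, 30, 6]; [30, 6, 4]]·[p, q, r]ᵀ = [342, 78, 34]ᵀ.
Inverting the 3×3 Gram matrix, [p, q, r]ᵀ = [43/66, 5/66, 7/2]ᵀ.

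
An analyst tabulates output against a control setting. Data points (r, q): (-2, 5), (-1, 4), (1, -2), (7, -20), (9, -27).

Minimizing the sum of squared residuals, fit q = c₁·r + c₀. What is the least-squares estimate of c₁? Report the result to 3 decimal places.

c₁ = -2.965

Setting ∂/∂c₁ … = 0 gives: 136·c₁ + 14·c₀ = -399;  14·c₁ + 5·c₀ = -40.
(Σr·r = 136, Σr = 14, Σ1 = 5, Σr·q = -399, Σq = -40.)
Determinant 136·5 − 14² = 484.
c₁ = ((-399)·5 − 14·(-40))/484 = -1435/484; c₀ = (136·(-40) − 14·(-399))/484 = 73/242.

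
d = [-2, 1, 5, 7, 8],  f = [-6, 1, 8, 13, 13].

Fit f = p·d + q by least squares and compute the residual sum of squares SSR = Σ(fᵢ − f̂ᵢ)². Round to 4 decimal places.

SSR = 2.5960

With design matrix M, MᵀM = [[143, 19]; [19, 5]] and Mᵀf = [248, 29]ᵀ.
Determinant 143·5 − 19² = 354.
p = (248·5 − 19·29)/354 = 689/354; q = (143·29 − 19·248)/354 = -565/354.
Residuals: -181/354, 115/177, -8/59, 172/177, -115/118; SSR = 919/354.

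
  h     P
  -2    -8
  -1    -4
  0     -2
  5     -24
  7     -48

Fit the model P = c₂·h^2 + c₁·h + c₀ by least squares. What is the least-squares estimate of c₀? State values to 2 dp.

Compute the Gram sums: Σh^2·h^2 = 3043, Σh^2·h = 459, Σh^2 = 79, Σh·h = 79, Σh = 9, Σ1 = 5.
For XᵀP: Σh^2·P = -2988, Σh·P = -436, ΣP = -86.
XᵀX·[c₂, c₁, c₀]ᵀ = XᵀP becomes [[3043, 459, 79]; [459, 79, 9]; [79, 9, 5]]·[c₂, c₁, c₀]ᵀ = [-2988, -436, -86]ᵀ.
Inverting the 3×3 Gram matrix, [c₂, c₁, c₀]ᵀ = [-16537/15439, 14291/15439, -29990/15439]ᵀ.

c₀ = -1.94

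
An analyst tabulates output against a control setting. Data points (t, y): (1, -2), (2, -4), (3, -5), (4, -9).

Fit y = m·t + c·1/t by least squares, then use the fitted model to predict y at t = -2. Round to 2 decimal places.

From the data, Σt·t = 30, Σt·1/t = 4, Σ1/t·1/t = 205/144.
Moment sums: Σt·y = -61, Σ1/t·y = -95/12.
MᵀM·[m, c]ᵀ = Mᵀy becomes [[30, 4]; [4, 205/144]]·[m, c]ᵀ = [-61, -95/12]ᵀ.
det = 30·(205/144) − 4² = 641/24.
m = ((-61)·(205/144) − 4·(-95/12))/(641/24) = -7945/3846; c = (30·(-95/12) − 4·(-61))/(641/24) = 156/641.
At t = -2: ŷ = (-7945/3846)·(-2) + (156/641)·(-1/2) = 7711/1923.

ŷ = 4.01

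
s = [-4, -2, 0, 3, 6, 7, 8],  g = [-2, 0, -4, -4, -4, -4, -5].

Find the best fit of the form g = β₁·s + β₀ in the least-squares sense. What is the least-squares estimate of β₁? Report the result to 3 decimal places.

Entries of MᵀM: Σs·s = 178, Σs = 18, Σ1 = 7.
Right-hand side: Σs·g = -96, Σg = -23.
MᵀM·[β₁, β₀]ᵀ = Mᵀg becomes [[178, 18]; [18, 7]]·[β₁, β₀]ᵀ = [-96, -23]ᵀ.
Δ = 178·7 − 18² = 922.
β₁ = ((-96)·7 − 18·(-23))/922 = -129/461; β₀ = (178·(-23) − 18·(-96))/922 = -1183/461.

β₁ = -0.280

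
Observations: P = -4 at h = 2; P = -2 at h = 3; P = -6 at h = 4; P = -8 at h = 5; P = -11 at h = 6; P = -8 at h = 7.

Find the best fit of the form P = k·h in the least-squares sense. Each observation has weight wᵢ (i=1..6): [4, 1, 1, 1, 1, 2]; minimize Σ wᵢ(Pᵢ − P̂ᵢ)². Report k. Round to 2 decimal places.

Entries of XᵀWX: Σwᵢ·h·h = 200.
Right-hand side: Σwᵢ·h·P = -280.
So XᵀWX·[k]ᵀ = XᵀWP: [[200]]·[k]ᵀ = [-280]ᵀ.
Hence k = -280 / 200 ≈ -1.4.

k = -1.40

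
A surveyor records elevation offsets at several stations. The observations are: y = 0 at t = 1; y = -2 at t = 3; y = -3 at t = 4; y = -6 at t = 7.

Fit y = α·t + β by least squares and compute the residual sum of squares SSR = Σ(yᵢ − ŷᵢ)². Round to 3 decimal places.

SSR = 0.000

With design matrix X, XᵀX = [[75, 15]; [15, 4]] and Xᵀy = [-60, -11]ᵀ.
Determinant 75·4 − 15² = 75.
α = ((-60)·4 − 15·(-11))/75 = -1; β = (75·(-11) − 15·(-60))/75 = 1.
Residuals: 0, 0, 0, 0; SSR = 0.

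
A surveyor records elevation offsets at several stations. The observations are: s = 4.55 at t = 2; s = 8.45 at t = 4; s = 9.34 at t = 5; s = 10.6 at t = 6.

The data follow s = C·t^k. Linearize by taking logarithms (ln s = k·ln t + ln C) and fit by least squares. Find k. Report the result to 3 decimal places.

k = 0.777

Taking logs, ln s = k·ln t + ln C, so regress ln s on ln t.
Σln t = 5.4806, Σ(ln t)² = 8.2030, Σln s = 8.2445, Σln t·ln s = 11.8348.
Equations: 8.2030·k + 5.4806·ln C = 11.8348;  5.4806·k + 4·ln C = 8.2445.
Slope k = (n·Σln t·ln s − Σln t·Σln s)/(n·Σ(ln t)² − (Σln t)²) = (4·11.8348 − 5.4806·8.2445)/2.7744 = 0.77656; ln C = (Σln s − k·Σln t)/n = 0.99710.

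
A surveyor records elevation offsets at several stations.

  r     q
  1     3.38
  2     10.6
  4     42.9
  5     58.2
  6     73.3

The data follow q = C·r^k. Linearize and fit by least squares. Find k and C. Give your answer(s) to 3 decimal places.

k = 1.766, C = 3.331

Taking logs, ln q = k·ln r + ln C, so regress ln q on ln r.
Over the data: Σln r = 5.4806, Σ(ln r)² = 8.2030, Σln q = 15.6960, Σln r·ln q = 21.0827.
Normal system: [[8.2030, 5.4806]; [5.4806, 5]]·[k, ln C]ᵀ = [21.0827, 15.6960]ᵀ.
Δ = 8.2030·5 − (5.4806)² = 10.9774; k = (21.0827·5 − 5.4806·15.6960)/10.9774 = 1.76629, ln C = (8.2030·15.6960 − 5.4806·21.0827)/10.9774 = 1.20313, so C = exp(1.20313) = 3.33054.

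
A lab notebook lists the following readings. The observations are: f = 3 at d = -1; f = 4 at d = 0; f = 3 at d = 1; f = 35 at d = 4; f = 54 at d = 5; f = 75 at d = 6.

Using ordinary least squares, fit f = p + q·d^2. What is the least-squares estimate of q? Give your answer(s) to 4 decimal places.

q = 2.0416

From the data, Σ1 = 6, Σd^2 = 79, Σd^2·d^2 = 2179.
And Σf = 174, Σd^2·f = 4616.
Eliminating q: 2179·(row 1) − 79·(row 2) gives 6833·p = 2179·174 − 79·4616 = 14482, so p = 14482/6833.
Then q = (4616 − 79·(14482/6833))/2179 = 13950/6833.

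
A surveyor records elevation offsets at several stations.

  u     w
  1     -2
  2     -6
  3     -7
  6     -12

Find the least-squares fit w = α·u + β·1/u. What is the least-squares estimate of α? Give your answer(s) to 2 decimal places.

α = -2.08

Entries of XᵀX: Σu·u = 50, Σu·1/u = 4, Σ1/u·1/u = 25/18.
Moment sums: Σu·w = -107, Σ1/u·w = -28/3.
So XᵀX·[α, β]ᵀ = Xᵀw: [[50, 4]; [4, 25/18]]·[α, β]ᵀ = [-107, -28/3]ᵀ.
det = 50·(25/18) − 4² = 481/9.
α = ((-107)·(25/18) − 4·(-28/3))/(481/9) = -2003/962; β = (50·(-28/3) − 4·(-107))/(481/9) = -348/481.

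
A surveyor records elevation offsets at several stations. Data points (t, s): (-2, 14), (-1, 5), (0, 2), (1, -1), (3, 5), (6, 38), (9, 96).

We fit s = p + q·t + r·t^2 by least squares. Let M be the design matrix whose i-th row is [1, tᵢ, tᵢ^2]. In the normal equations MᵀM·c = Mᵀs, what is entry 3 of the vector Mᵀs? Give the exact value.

9249

Entry 3 ↔ basis t^2, so (Mᵀs)_{3} = Σᵢ (t^2)·sᵢ = (4)·(14) + (1)·(5) + (0)·(2) + (1)·(-1) + (9)·(5) + (36)·(38) + (81)·(96) = 9249.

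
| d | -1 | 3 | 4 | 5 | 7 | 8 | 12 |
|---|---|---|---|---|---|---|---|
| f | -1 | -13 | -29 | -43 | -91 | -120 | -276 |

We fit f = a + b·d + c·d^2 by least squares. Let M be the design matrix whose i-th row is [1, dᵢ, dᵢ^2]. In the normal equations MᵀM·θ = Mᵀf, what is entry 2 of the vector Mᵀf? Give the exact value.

Entry 2 ↔ basis d, so (Mᵀf)_{2} = Σᵢ (d)·fᵢ = (-1)·(-1) + (3)·(-13) + (4)·(-29) + (5)·(-43) + (7)·(-91) + (8)·(-120) + (12)·(-276) = -5278.

-5278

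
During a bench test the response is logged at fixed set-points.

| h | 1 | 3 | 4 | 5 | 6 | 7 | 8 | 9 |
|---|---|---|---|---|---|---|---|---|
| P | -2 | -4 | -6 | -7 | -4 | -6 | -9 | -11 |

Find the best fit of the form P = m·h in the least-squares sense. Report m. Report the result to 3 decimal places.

m = -1.103

XᵀX·[m]ᵀ = XᵀP reads: 281·m = -310.
m = (-310)/281 = -1.1032.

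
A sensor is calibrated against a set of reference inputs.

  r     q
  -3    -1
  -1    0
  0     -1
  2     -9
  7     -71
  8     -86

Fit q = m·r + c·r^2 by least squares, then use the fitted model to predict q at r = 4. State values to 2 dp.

q̂ = -27.19

The normal equations are: 127·m + 835·c = -1200;  835·m + 6595·c = -9028.
Δ = 127·6595 − 835² = 140340.
m = ((-1200)·6595 − 835·(-9028))/140340 = -18781/7017; c = (127·(-9028) − 835·(-1200))/140340 = -36139/35085.
At r = 4: q̂ = (-18781/7017)·(4) + (-36139/35085)·(16) = -317948/11695.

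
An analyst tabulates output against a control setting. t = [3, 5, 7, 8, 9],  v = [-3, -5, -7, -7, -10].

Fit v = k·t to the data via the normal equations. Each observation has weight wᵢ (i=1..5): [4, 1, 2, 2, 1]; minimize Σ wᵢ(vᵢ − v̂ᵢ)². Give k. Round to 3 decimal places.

Compute the Gram sums: Σwᵢ·t·t = 368.
Right-hand side: Σwᵢ·t·v = -361.
Normal equations: [[368]]·[k]ᵀ = [-361]ᵀ.
Hence k = -361 / 368 ≈ -0.980978.

k = -0.981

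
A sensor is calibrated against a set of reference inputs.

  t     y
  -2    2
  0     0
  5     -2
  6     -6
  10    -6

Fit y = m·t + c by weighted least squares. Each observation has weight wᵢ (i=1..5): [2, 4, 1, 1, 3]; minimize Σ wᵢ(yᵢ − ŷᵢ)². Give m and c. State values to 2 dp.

m = -0.65, c = 0.20

Compute the Gram sums: Σwᵢ·t·t = 369, Σwᵢ·t = 37, Σwᵢ·1 = 11.
For AᵀWy: Σwᵢ·t·y = -234, Σwᵢ·y = -22.
Δ = 369·11 − 37² = 2690.
m = ((-234)·11 − 37·(-22))/2690 = -176/269; c = (369·(-22) − 37·(-234))/2690 = 54/269.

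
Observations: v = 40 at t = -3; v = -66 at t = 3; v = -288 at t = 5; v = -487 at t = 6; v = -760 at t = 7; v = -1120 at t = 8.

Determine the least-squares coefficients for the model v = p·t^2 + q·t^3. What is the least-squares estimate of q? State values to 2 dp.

q = -2.00

Normal-equation sums: Σt^2·t^2 = 8580, Σt^2·t^3 = 60476, Σt^3·t^3 = 443532.
Right-hand side: Σt^2·v = -133886, Σt^3·v = -978174.
Determinant 8580·443532 − 60476² = 148157984.
p = ((-133886)·443532 − 60476·(-978174))/148157984 = -7083579/4629937; q = (8580·(-978174) − 60476·(-133886))/148157984 = -1422323/712298.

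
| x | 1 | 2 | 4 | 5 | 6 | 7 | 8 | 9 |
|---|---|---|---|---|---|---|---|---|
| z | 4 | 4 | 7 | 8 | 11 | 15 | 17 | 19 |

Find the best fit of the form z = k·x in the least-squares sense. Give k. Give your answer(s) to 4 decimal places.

Compute the Gram sums: Σx·x = 276.
Right-hand side: Σx·z = 558.
So AᵀA·[k]ᵀ = Aᵀz: [[276]]·[k]ᵀ = [558]ᵀ.
k = 558/276 = 2.02174.

k = 2.0217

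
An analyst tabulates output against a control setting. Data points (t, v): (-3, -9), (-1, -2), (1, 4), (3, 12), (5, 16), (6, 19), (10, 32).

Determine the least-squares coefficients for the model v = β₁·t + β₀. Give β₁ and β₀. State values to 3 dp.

β₁ = 3.110, β₀ = 0.955

Entries of XᵀX: Σt·t = 181, Σt = 21, Σ1 = 7.
And Σt·v = 583, Σv = 72.
XᵀX·[β₁, β₀]ᵀ = Xᵀv becomes [[181, 21]; [21, 7]]·[β₁, β₀]ᵀ = [583, 72]ᵀ.
Δ = 181·7 − 21² = 826.
β₁ = (583·7 − 21·72)/826 = 367/118; β₀ = (181·72 − 21·583)/826 = 789/826.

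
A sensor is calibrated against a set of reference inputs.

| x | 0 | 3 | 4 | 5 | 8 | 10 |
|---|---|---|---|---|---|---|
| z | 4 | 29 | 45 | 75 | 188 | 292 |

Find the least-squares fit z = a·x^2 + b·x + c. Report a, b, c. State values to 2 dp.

a = 2.98, b = -0.92, c = 3.86

Normal-equation sums: Σx^2·x^2 = 15058, Σx^2·x = 1728, Σx^2 = 214, Σx·x = 214, Σx = 30, Σ1 = 6.
For Aᵀz: Σx^2·z = 44088, Σx·z = 5066, Σz = 633.
Solving the 3×3 system (Gaussian elimination) gives a = 188769/63386, b = -58019/63386, c = 244557/63386.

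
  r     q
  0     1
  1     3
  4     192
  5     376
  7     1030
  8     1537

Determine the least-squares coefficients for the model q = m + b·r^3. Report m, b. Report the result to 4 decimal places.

MᵀM·[m, b]ᵀ = Mᵀq reads: 6·m + 1045·b = 3139;  1045·m + 399515·b = 1199525.
Δ = 6·399515 − 1045² = 1305065.
m = (3139·399515 − 1045·1199525)/1305065 = 114792/261013; b = (6·1199525 − 1045·3139)/1305065 = 783379/261013.

m = 0.4398, b = 3.0013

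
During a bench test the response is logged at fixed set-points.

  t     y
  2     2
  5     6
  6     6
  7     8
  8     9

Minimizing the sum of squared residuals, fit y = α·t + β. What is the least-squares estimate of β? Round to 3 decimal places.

Normal-equation sums: Σt·t = 178, Σt = 28, Σ1 = 5.
Right-hand side: Σt·y = 198, Σy = 31.
XᵀX·[α, β]ᵀ = Xᵀy becomes [[178, 28]; [28, 5]]·[α, β]ᵀ = [198, 31]ᵀ.
Eliminating β: 5·(row 1) − 28·(row 2) gives 106·α = 5·198 − 28·31 = 122, so α = 61/53.
Then β = (31 − 28·(61/53))/5 = -13/53.

β = -0.245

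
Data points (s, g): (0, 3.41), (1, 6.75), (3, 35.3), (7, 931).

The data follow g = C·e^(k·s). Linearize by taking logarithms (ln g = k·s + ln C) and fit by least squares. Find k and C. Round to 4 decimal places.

k = 0.8080, C = 3.1967

With ln gᵢ as the transformed response and sᵢ as the regressor:
Σs = 11.0000, Σ(s)² = 59.0000, Σln g = 13.5364, Σs·ln g = 60.4550.
Equations: 59.0000·k + 11.0000·ln C = 60.4550;  11.0000·k + 4·ln C = 13.5364.
Slope k = (n·Σs·ln g − Σs·Σln g)/(n·Σ(s)² − (Σs)²) = (4·60.4550 − 11.0000·13.5364)/115.0000 = 0.80800; ln C = (Σln g − k·Σs)/n = 1.16211, so C = exp(1.16211) = 3.19666.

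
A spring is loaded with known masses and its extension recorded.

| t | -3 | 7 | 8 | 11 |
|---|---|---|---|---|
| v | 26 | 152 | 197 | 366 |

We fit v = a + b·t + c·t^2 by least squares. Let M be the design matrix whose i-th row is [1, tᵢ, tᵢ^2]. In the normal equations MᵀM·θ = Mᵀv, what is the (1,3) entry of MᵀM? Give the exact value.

Row 1 ↔ basis 1, column 3 ↔ basis t^2, so (MᵀM)_{1,3} = Σᵢ t^2 = (1)·(9) + (1)·(49) + (1)·(64) + (1)·(121) = 243.

243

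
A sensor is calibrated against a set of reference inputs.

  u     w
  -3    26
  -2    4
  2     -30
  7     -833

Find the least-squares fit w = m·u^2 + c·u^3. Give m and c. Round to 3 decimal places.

m = -3.093, c = -1.987

With design matrix A, AᵀA = [[2514, 16564]; [16564, 118506]] and Aᵀw = [-40687, -286693]ᵀ.
Determinant 2514·118506 − 16564² = 23557988.
m = ((-40687)·118506 − 16564·(-286693))/23557988 = -36435385/11778994; c = (2514·(-286693) − 16564·(-40687))/23557988 = -23403367/11778994.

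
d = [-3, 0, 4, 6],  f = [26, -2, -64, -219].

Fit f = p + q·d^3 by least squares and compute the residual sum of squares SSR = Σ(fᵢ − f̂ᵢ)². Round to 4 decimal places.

Entries of AᵀA: Σ1 = 4, Σd^3 = 253, Σd^3·d^3 = 51481.
Moment sums: Σf = -259, Σd^3·f = -52102.
AᵀA·[p, q]ᵀ = Aᵀf becomes [[4, 253]; [253, 51481]]·[p, q]ᵀ = [-259, -52102]ᵀ.
Determinant 4·51481 − 253² = 141915.
p = ((-259)·51481 − 253·(-52102))/141915 = -50591/47305; q = (4·(-52102) − 253·(-259))/141915 = -47627/47305.
Residuals: -5408/47305, -44019/47305, 71199/47305, -21772/47305; SSR = 158762/47305.

SSR = 3.3561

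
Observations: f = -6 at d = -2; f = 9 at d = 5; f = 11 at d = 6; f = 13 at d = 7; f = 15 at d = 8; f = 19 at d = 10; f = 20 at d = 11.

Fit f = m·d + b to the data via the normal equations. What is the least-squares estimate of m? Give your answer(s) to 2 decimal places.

m = 2.04

Entries of MᵀM: Σd·d = 399, Σd = 45, Σ1 = 7.
Moment sums: Σd·f = 744, Σf = 81.
det = 399·7 − 45² = 768.
m = (744·7 − 45·81)/768 = 521/256; b = (399·81 − 45·744)/768 = -387/256.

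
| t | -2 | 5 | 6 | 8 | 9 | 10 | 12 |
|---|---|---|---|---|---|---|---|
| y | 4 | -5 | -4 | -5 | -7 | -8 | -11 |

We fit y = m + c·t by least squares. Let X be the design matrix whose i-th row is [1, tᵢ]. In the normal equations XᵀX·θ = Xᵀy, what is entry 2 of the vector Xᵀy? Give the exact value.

Entry 2 ↔ basis t, so (Xᵀy)_{2} = Σᵢ (t)·yᵢ = (-2)·(4) + (5)·(-5) + (6)·(-4) + (8)·(-5) + (9)·(-7) + (10)·(-8) + (12)·(-11) = -372.

-372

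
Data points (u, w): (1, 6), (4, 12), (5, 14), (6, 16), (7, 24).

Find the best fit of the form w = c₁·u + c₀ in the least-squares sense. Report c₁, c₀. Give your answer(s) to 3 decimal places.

c₁ = 2.679, c₀ = 2.075

From the data, Σu·u = 127, Σu = 23, Σ1 = 5.
For Xᵀw: Σu·w = 388, Σw = 72.
So XᵀX·[c₁, c₀]ᵀ = Xᵀw: [[127, 23]; [23, 5]]·[c₁, c₀]ᵀ = [388, 72]ᵀ.
Eliminating c₀: 5·(row 1) − 23·(row 2) gives 106·c₁ = 5·388 − 23·72 = 284, so c₁ = 142/53.
Then c₀ = (72 − 23·(142/53))/5 = 110/53.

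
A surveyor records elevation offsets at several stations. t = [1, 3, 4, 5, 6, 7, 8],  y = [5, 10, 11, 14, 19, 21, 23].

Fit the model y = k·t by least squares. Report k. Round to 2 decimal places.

k = 2.97

From the data, Σt·t = 200.
Right-hand side: Σt·y = 594.
k = 594/200 = 2.97.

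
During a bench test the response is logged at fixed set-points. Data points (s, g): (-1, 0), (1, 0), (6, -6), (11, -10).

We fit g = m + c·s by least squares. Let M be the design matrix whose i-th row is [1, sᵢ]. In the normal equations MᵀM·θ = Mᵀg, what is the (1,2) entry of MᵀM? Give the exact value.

17

Row 1 ↔ basis 1, column 2 ↔ basis s, so (MᵀM)_{1,2} = Σᵢ s = (1)·(-1) + (1)·(1) + (1)·(6) + (1)·(11) = 17.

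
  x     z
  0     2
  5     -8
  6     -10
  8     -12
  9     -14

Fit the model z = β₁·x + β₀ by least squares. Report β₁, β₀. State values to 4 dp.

β₁ = -1.7642, β₀ = 1.4797

Forming MᵀM = [[206, 28]; [28, 5]] and Mᵀz = [-322, -42]ᵀ gives MᵀM·[β₁, β₀]ᵀ = Mᵀz.
Eliminating β₀: 5·(row 1) − 28·(row 2) gives 246·β₁ = 5·(-322) − 28·(-42) = -434, so β₁ = -217/123.
Then β₀ = ((-42) − 28·(-217/123))/5 = 182/123.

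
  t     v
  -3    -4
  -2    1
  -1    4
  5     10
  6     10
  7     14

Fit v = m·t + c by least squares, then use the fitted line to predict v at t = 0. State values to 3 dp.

v̂ = 2.953

Compute the Gram sums: Σt·t = 124, Σt = 12, Σ1 = 6.
Right-hand side: Σt·v = 214, Σv = 35.
Normal equations: [[124, 12]; [12, 6]]·[m, c]ᵀ = [214, 35]ᵀ.
Eliminating c: 6·(row 1) − 12·(row 2) gives 600·m = 6·214 − 12·35 = 864, so m = 36/25.
Then c = (35 − 12·(36/25))/6 = 443/150.
At t = 0: v̂ = (36/25)·(0) + (443/150)·(1) = 443/150.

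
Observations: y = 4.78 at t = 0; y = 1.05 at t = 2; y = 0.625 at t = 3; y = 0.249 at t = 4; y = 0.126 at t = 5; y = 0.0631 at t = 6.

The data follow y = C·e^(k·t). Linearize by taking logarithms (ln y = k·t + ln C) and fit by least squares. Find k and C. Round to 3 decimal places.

Taking logs, ln y = k·t + ln C, so regress ln y on t.
Σt = 20.0000, Σ(t)² = 90.0000, Σln y = -5.0816, Σt·ln y = -33.8092.
Equations: 90.0000·k + 20.0000·ln C = -33.8092;  20.0000·k + 6·ln C = -5.0816.
Solving (det = 140.0000): k = -0.72303, ln C = 1.56316, so C = exp(1.56316) = 4.77386.

k = -0.723, C = 4.774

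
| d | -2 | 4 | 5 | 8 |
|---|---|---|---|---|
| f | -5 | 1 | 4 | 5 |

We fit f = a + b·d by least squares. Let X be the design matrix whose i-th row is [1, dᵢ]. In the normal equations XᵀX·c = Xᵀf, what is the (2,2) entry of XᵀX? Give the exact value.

Row 2 ↔ basis d, column 2 ↔ basis d, so (XᵀX)_{2,2} = Σᵢ (d)·(d) = (-2)·(-2) + (4)·(4) + (5)·(5) + (8)·(8) = 109.

109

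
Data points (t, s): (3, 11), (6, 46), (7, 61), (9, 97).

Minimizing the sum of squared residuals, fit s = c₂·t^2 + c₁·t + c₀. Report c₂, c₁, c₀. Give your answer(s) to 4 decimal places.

c₂ = 0.9000, c₁ = 3.5267, c₀ = -7.6667

Forming AᵀA = [[10339, 1315, 175]; [1315, 175, 25]; [175, 25, 4]] and Aᵀs = [12601, 1609, 215]ᵀ gives AᵀA·[c₂, c₁, c₀]ᵀ = Aᵀs.
Solving the 3×3 system (Gaussian elimination) gives c₂ = 9/10, c₁ = 529/150, c₀ = -23/3.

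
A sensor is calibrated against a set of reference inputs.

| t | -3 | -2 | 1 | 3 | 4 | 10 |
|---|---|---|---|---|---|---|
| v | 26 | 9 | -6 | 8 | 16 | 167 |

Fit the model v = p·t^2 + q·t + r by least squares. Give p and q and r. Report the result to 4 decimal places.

Setting ∂/∂p … = 0 gives: 10435·p + 1057·q + 139·r = 17292;  1057·p + 139·q + 13·r = 1656;  139·p + 13·q + 6·r = 220.
Solving the 3×3 system (Gaussian elimination) gives p = 46027/22836, q = -354473/114180, r = -31403/9515.

p = 2.0155, q = -3.1045, r = -3.3004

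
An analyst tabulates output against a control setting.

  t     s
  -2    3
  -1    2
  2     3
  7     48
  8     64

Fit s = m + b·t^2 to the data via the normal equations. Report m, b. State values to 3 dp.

Entries of MᵀM: Σ1 = 5, Σt^2 = 122, Σt^2·t^2 = 6530.
For Mᵀs: Σs = 120, Σt^2·s = 6474.
MᵀM·[m, b]ᵀ = Mᵀs becomes [[5, 122]; [122, 6530]]·[m, b]ᵀ = [120, 6474]ᵀ.
Eliminating b: 6530·(row 1) − 122·(row 2) gives 17766·m = 6530·120 − 122·6474 = -6228, so m = -346/987.
Then b = (6474 − 122·(-346/987))/6530 = 985/987.

m = -0.351, b = 0.998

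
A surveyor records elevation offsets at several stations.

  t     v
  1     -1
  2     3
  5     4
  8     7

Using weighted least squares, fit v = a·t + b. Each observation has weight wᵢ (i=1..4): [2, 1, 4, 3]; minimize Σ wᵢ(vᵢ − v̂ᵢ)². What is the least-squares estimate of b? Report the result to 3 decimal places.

Compute the Gram sums: Σwᵢ·t·t = 298, Σwᵢ·t = 48, Σwᵢ·1 = 10.
And Σwᵢ·t·v = 252, Σwᵢ·v = 38.
MᵀWM·[a, b]ᵀ = MᵀWv becomes [[298, 48]; [48, 10]]·[a, b]ᵀ = [252, 38]ᵀ.
Δ = 298·10 − 48² = 676.
a = (252·10 − 48·38)/676 = 174/169; b = (298·38 − 48·252)/676 = -193/169.

b = -1.142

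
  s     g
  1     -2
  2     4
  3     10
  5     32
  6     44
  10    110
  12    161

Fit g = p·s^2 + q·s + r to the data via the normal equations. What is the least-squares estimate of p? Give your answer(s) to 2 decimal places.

p = 0.95

Compute the Gram sums: Σs^2·s^2 = 32755, Σs^2·s = 3105, Σs^2 = 319, Σs·s = 319, Σs = 39, Σ1 = 7.
And Σs^2·g = 36672, Σs·g = 3492, Σg = 359.
AᵀA·[p, q, r]ᵀ = Aᵀg becomes [[32755, 3105, 319]; [3105, 319, 39]; [319, 39, 7]]·[p, q, r]ᵀ = [36672, 3492, 359]ᵀ.
Row-reducing yields p = 298361/315618, q = 244865/105206, r = -751393/157809.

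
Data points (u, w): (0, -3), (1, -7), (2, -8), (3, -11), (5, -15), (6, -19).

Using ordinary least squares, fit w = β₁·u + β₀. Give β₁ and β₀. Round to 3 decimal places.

β₁ = -2.478, β₀ = -3.478

Compute the Gram sums: Σu·u = 75, Σu = 17, Σ1 = 6.
Moment sums: Σu·w = -245, Σw = -63.
Eliminating β₀: 6·(row 1) − 17·(row 2) gives 161·β₁ = 6·(-245) − 17·(-63) = -399, so β₁ = -57/23.
Then β₀ = ((-63) − 17·(-57/23))/6 = -80/23.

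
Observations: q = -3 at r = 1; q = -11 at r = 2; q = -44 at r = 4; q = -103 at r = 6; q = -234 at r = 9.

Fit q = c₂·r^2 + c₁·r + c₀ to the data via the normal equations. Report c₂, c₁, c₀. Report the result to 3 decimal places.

c₂ = -3.000, c₁ = 1.105, c₀ = -1.054

Sums needed: Σr^2·r^2 = 8130, Σr^2·r = 1018, Σr^2 = 138, Σr·r = 138, Σr = 22, Σ1 = 5.
For Mᵀq: Σr^2·q = -23413, Σr·q = -2925, Σq = -395.
MᵀM·[c₂, c₁, c₀]ᵀ = Mᵀq becomes [[8130, 1018, 138]; [1018, 138, 22]; [138, 22, 5]]·[c₂, c₁, c₀]ᵀ = [-23413, -2925, -395]ᵀ.
Solving the 3×3 system (Gaussian elimination) gives c₂ = -8698/2899, c₁ = 493/446, c₀ = -3056/2899.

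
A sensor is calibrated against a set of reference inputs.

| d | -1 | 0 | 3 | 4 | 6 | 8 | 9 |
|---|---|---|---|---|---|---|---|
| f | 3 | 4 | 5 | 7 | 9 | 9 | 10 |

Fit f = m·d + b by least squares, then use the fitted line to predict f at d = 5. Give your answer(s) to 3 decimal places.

Entries of XᵀX: Σd·d = 207, Σd = 29, Σ1 = 7.
Moment sums: Σd·f = 256, Σf = 47.
XᵀX·[m, b]ᵀ = Xᵀf becomes [[207, 29]; [29, 7]]·[m, b]ᵀ = [256, 47]ᵀ.
det = 207·7 − 29² = 608.
m = (256·7 − 29·47)/608 = 429/608; b = (207·47 − 29·256)/608 = 2305/608.
At d = 5: f̂ = (429/608)·(5) + (2305/608)·(1) = 2225/304.

f̂ = 7.319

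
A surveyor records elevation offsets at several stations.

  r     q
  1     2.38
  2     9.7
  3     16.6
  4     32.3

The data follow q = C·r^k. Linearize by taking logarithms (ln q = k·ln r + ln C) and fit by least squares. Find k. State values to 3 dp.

k = 1.837

With ln qᵢ as the transformed response and ln rᵢ as the regressor:
Σln r = 3.1781, Σ(ln r)² = 3.6092, Σln q = 9.4237, Σln r·ln q = 9.4788.
Equations: 3.6092·k + 3.1781·ln C = 9.4788;  3.1781·k + 4·ln C = 9.4237.
Solving (det = 4.3368): k = 1.83689, ln C = 0.89649.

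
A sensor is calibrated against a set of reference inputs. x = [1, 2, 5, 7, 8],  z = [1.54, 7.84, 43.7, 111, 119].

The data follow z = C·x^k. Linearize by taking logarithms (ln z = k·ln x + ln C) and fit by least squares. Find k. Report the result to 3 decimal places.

k = 2.101

Taking logs, ln z = k·ln x + ln C, so regress ln z on ln x.
Σln x = 6.3279, Σ(ln x)² = 11.1814, Σln z = 15.7570, Σln x·ln z = 26.6090.
Normal system: [[11.1814, 6.3279]; [6.3279, 5]]·[k, ln C]ᵀ = [26.6090, 15.7570]ᵀ.
Solving (det = 15.8642): k = 2.10131, ln C = 0.49201.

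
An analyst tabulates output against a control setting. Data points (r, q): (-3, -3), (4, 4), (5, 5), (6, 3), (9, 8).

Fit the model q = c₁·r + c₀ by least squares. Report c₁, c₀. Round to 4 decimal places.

Sums needed: Σr·r = 167, Σr = 21, Σ1 = 5.
For Mᵀq: Σr·q = 140, Σq = 17.
Determinant 167·5 − 21² = 394.
c₁ = (140·5 − 21·17)/394 = 343/394; c₀ = (167·17 − 21·140)/394 = -101/394.

c₁ = 0.8706, c₀ = -0.2563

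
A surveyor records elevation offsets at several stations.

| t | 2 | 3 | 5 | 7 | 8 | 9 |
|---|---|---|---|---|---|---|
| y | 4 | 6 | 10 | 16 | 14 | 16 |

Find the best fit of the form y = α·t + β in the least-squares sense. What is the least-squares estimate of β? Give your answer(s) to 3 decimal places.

Setting ∂/∂α … = 0 gives: 232·α + 34·β = 444;  34·α + 6·β = 66.
Eliminating β: 6·(row 1) − 34·(row 2) gives 236·α = 6·444 − 34·66 = 420, so α = 105/59.
Then β = (66 − 34·(105/59))/6 = 54/59.

β = 0.915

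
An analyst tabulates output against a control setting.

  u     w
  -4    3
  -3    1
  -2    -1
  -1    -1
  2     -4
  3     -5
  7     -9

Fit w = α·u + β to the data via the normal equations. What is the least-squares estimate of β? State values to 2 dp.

β = -1.99

Normal-equation sums: Σu·u = 92, Σu = 2, Σ1 = 7.
Right-hand side: Σu·w = -98, Σw = -16.
Normal equations: [[92, 2]; [2, 7]]·[α, β]ᵀ = [-98, -16]ᵀ.
Eliminating β: 7·(row 1) − 2·(row 2) gives 640·α = 7·(-98) − 2·(-16) = -654, so α = -327/320.
Then β = ((-16) − 2·(-327/320))/7 = -319/160.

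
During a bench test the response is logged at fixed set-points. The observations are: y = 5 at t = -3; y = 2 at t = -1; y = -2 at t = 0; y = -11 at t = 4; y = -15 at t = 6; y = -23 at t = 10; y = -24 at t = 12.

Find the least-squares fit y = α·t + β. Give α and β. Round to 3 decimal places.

α = -2.046, β = -1.529

Sums needed: Σt·t = 306, Σt = 28, Σ1 = 7.
For Aᵀy: Σt·y = -669, Σy = -68.
det = 306·7 − 28² = 1358.
α = ((-669)·7 − 28·(-68))/1358 = -397/194; β = (306·(-68) − 28·(-669))/1358 = -1038/679.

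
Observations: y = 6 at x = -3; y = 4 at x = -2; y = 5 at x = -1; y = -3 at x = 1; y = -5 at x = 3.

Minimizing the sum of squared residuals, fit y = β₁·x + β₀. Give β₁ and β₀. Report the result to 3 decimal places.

Setting ∂/∂β₁ … = 0 gives: 24·β₁ + (-2)·β₀ = -49;  (-2)·β₁ + 5·β₀ = 7.
Eliminating β₀: 5·(row 1) − (-2)·(row 2) gives 116·β₁ = 5·(-49) − (-2)·7 = -231, so β₁ = -231/116.
Then β₀ = (7 − (-2)·(-231/116))/5 = 35/58.

β₁ = -1.991, β₀ = 0.603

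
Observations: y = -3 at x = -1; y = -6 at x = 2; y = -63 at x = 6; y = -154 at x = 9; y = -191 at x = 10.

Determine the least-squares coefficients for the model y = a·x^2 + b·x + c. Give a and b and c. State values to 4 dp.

a = -2.0878, b = 1.7355, c = 0.2744

From the data, Σx^2·x^2 = 17874, Σx^2·x = 1952, Σx^2 = 222, Σx·x = 222, Σx = 26, Σ1 = 5.
Right-hand side: Σx^2·y = -33869, Σx·y = -3683, Σy = -417.
So MᵀM·[a, b, c]ᵀ = Mᵀy: [[17874, 1952, 222]; [1952, 222, 26]; [222, 26, 5]]·[a, b, c]ᵀ = [-33869, -3683, -417]ᵀ.
Inverting the 3×3 Gram matrix, [a, b, c]ᵀ = [-311749/149318, 259147/149318, 20485/74659]ᵀ.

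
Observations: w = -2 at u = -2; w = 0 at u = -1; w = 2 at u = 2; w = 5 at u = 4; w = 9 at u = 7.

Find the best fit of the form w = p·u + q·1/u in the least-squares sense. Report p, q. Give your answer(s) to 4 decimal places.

Compute the Gram sums: Σu·u = 74, Σu·1/u = 5, Σ1/u·1/u = 1241/784.
Moment sums: Σu·w = 91, Σ1/u·w = 127/28.
det = 74·(1241/784) − 5² = 36117/392.
p = (91·(1241/784) − 5·(127/28))/(36117/392) = 31717/24078; q = (74·(127/28) − 5·91)/(36117/392) = -15596/12039.

p = 1.3173, q = -1.2955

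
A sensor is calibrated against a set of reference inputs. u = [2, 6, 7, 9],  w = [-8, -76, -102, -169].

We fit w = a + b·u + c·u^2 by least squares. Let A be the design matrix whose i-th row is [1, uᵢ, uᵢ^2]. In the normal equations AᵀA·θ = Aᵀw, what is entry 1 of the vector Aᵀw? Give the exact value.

Entry 1 ↔ basis 1, so (Aᵀw)_{1} = Σᵢ wᵢ = (1)·(-8) + (1)·(-76) + (1)·(-102) + (1)·(-169) = -355.

-355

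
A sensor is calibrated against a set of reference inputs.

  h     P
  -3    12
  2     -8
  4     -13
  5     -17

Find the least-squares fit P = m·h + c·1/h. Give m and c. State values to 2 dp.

m = -3.21, c = -3.88

Entries of MᵀM: Σh·h = 54, Σh·1/h = 4, Σ1/h·1/h = 1669/3600.
For MᵀP: Σh·P = -189, Σ1/h·P = -293/20.
MᵀM·[m, c]ᵀ = MᵀP becomes [[54, 4]; [4, 1669/3600]]·[m, c]ᵀ = [-189, -293/20]ᵀ.
det = 54·(1669/3600) − 4² = 1807/200.
m = ((-189)·(1669/3600) − 4·(-293/20))/(1807/200) = -893/278; c = (54·(-293/20) − 4·(-189))/(1807/200) = -540/139.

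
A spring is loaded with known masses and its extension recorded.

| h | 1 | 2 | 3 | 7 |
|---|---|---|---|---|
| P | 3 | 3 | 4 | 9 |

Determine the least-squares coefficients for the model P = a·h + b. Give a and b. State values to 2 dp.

a = 1.07, b = 1.27

Sums needed: Σh·h = 63, Σh = 13, Σ1 = 4.
Right-hand side: Σh·P = 84, ΣP = 19.
Eliminating b: 4·(row 1) − 13·(row 2) gives 83·a = 4·84 − 13·19 = 89, so a = 89/83.
Then b = (19 − 13·(89/83))/4 = 105/83.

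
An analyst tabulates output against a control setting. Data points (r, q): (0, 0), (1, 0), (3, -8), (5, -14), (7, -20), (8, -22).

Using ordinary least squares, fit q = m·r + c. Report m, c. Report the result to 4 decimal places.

Entries of MᵀM: Σr·r = 148, Σr = 24, Σ1 = 6.
Right-hand side: Σr·q = -410, Σq = -64.
MᵀM·[m, c]ᵀ = Mᵀq becomes [[148, 24]; [24, 6]]·[m, c]ᵀ = [-410, -64]ᵀ.
Eliminating c: 6·(row 1) − 24·(row 2) gives 312·m = 6·(-410) − 24·(-64) = -924, so m = -77/26.
Then c = ((-64) − 24·(-77/26))/6 = 46/39.

m = -2.9615, c = 1.1795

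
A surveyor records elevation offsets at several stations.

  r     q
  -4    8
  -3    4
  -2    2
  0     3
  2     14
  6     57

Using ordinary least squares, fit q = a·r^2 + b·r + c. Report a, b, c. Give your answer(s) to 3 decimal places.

a = 0.999, b = 2.909, c = 3.660

The normal equations are: 1665·a + 125·b + 69·c = 2280;  125·a + 69·b + (-1)·c = 322;  69·a + (-1)·b + 6·c = 88.
Inverting the 3×3 Gram matrix, [a, b, c]ᵀ = [17711/17724, 17189/5908, 32435/8862]ᵀ.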